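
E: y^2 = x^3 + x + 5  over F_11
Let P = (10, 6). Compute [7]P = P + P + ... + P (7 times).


k = 7 = 111_2 (binary, LSB first: 111)
Double-and-add from P = (10, 6):
  bit 0 = 1: acc = O + (10, 6) = (10, 6)
  bit 1 = 1: acc = (10, 6) + (7, 6) = (5, 5)
  bit 2 = 1: acc = (5, 5) + (0, 7) = (0, 4)

7P = (0, 4)


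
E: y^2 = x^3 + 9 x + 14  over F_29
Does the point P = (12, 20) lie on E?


Check whether y^2 = x^3 + 9 x + 14 (mod 29) for (x, y) = (12, 20).
LHS: y^2 = 20^2 mod 29 = 23
RHS: x^3 + 9 x + 14 = 12^3 + 9*12 + 14 mod 29 = 23
LHS = RHS

Yes, on the curve


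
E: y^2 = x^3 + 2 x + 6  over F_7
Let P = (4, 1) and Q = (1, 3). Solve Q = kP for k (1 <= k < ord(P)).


Enumerate multiples of P until we hit Q = (1, 3):
  1P = (4, 1)
  2P = (1, 4)
  3P = (3, 5)
  4P = (2, 5)
  5P = (5, 1)
  6P = (5, 6)
  7P = (2, 2)
  8P = (3, 2)
  9P = (1, 3)
Match found at i = 9.

k = 9


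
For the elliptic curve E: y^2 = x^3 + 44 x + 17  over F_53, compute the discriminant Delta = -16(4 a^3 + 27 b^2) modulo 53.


4 a^3 + 27 b^2 = 4*44^3 + 27*17^2 = 340736 + 7803 = 348539
Delta = -16 * (348539) = -5576624
Delta mod 53 = 36

Delta = 36 (mod 53)


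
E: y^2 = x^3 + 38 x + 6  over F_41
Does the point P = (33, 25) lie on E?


Check whether y^2 = x^3 + 38 x + 6 (mod 41) for (x, y) = (33, 25).
LHS: y^2 = 25^2 mod 41 = 10
RHS: x^3 + 38 x + 6 = 33^3 + 38*33 + 6 mod 41 = 10
LHS = RHS

Yes, on the curve


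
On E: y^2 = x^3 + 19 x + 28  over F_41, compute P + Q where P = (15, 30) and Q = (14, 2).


P != Q, so use the chord formula.
s = (y2 - y1) / (x2 - x1) = (13) / (40) mod 41 = 28
x3 = s^2 - x1 - x2 mod 41 = 28^2 - 15 - 14 = 17
y3 = s (x1 - x3) - y1 mod 41 = 28 * (15 - 17) - 30 = 37

P + Q = (17, 37)


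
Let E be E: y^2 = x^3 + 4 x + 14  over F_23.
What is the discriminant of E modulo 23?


4 a^3 + 27 b^2 = 4*4^3 + 27*14^2 = 256 + 5292 = 5548
Delta = -16 * (5548) = -88768
Delta mod 23 = 12

Delta = 12 (mod 23)


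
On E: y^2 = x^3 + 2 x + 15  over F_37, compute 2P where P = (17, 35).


Doubling: s = (3 x1^2 + a) / (2 y1)
s = (3*17^2 + 2) / (2*35) mod 37 = 14
x3 = s^2 - 2 x1 mod 37 = 14^2 - 2*17 = 14
y3 = s (x1 - x3) - y1 mod 37 = 14 * (17 - 14) - 35 = 7

2P = (14, 7)


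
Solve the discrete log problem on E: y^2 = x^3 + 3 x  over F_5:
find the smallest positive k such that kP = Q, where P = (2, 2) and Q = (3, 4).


Enumerate multiples of P until we hit Q = (3, 4):
  1P = (2, 2)
  2P = (1, 3)
  3P = (3, 4)
Match found at i = 3.

k = 3


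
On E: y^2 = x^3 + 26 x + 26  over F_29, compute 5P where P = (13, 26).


k = 5 = 101_2 (binary, LSB first: 101)
Double-and-add from P = (13, 26):
  bit 0 = 1: acc = O + (13, 26) = (13, 26)
  bit 1 = 0: acc unchanged = (13, 26)
  bit 2 = 1: acc = (13, 26) + (27, 16) = (12, 23)

5P = (12, 23)


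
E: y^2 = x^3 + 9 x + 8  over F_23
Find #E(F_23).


For each x in F_23, count y with y^2 = x^3 + 9 x + 8 mod 23:
  x = 0: RHS = 8, y in [10, 13]  -> 2 point(s)
  x = 1: RHS = 18, y in [8, 15]  -> 2 point(s)
  x = 3: RHS = 16, y in [4, 19]  -> 2 point(s)
  x = 4: RHS = 16, y in [4, 19]  -> 2 point(s)
  x = 6: RHS = 2, y in [5, 18]  -> 2 point(s)
  x = 7: RHS = 0, y in [0]  -> 1 point(s)
  x = 9: RHS = 13, y in [6, 17]  -> 2 point(s)
  x = 11: RHS = 12, y in [9, 14]  -> 2 point(s)
  x = 12: RHS = 4, y in [2, 21]  -> 2 point(s)
  x = 14: RHS = 3, y in [7, 16]  -> 2 point(s)
  x = 16: RHS = 16, y in [4, 19]  -> 2 point(s)
  x = 19: RHS = 0, y in [0]  -> 1 point(s)
  x = 20: RHS = 0, y in [0]  -> 1 point(s)
Affine points: 23. Add the point at infinity: total = 24.

#E(F_23) = 24


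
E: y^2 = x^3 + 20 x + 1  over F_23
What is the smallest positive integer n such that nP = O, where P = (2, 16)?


Compute successive multiples of P until we hit O:
  1P = (2, 16)
  2P = (20, 12)
  3P = (9, 6)
  4P = (7, 1)
  5P = (0, 1)
  6P = (14, 9)
  7P = (19, 15)
  8P = (18, 12)
  ... (continuing to 23P)
  23P = O

ord(P) = 23


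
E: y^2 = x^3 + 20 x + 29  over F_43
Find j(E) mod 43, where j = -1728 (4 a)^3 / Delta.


Delta = -16(4 a^3 + 27 b^2) mod 43 = 39
-1728 * (4 a)^3 = -1728 * (4*20)^3 mod 43 = 8
j = 8 * 39^(-1) mod 43 = 41

j = 41 (mod 43)


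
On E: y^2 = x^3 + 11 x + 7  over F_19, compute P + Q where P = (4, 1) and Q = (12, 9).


P != Q, so use the chord formula.
s = (y2 - y1) / (x2 - x1) = (8) / (8) mod 19 = 1
x3 = s^2 - x1 - x2 mod 19 = 1^2 - 4 - 12 = 4
y3 = s (x1 - x3) - y1 mod 19 = 1 * (4 - 4) - 1 = 18

P + Q = (4, 18)


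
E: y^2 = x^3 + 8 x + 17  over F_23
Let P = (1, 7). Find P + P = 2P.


Doubling: s = (3 x1^2 + a) / (2 y1)
s = (3*1^2 + 8) / (2*7) mod 23 = 9
x3 = s^2 - 2 x1 mod 23 = 9^2 - 2*1 = 10
y3 = s (x1 - x3) - y1 mod 23 = 9 * (1 - 10) - 7 = 4

2P = (10, 4)


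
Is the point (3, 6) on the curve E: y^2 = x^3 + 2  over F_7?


Check whether y^2 = x^3 + 0 x + 2 (mod 7) for (x, y) = (3, 6).
LHS: y^2 = 6^2 mod 7 = 1
RHS: x^3 + 0 x + 2 = 3^3 + 0*3 + 2 mod 7 = 1
LHS = RHS

Yes, on the curve


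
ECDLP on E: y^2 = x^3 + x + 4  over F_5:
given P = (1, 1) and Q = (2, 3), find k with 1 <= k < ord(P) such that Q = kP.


Enumerate multiples of P until we hit Q = (2, 3):
  1P = (1, 1)
  2P = (2, 2)
  3P = (3, 2)
  4P = (0, 2)
  5P = (0, 3)
  6P = (3, 3)
  7P = (2, 3)
Match found at i = 7.

k = 7


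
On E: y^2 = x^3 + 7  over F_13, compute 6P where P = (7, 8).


k = 6 = 110_2 (binary, LSB first: 011)
Double-and-add from P = (7, 8):
  bit 0 = 0: acc unchanged = O
  bit 1 = 1: acc = O + (8, 8) = (8, 8)
  bit 2 = 1: acc = (8, 8) + (11, 8) = (7, 5)

6P = (7, 5)


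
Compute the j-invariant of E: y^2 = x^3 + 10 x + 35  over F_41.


Delta = -16(4 a^3 + 27 b^2) mod 41 = 29
-1728 * (4 a)^3 = -1728 * (4*10)^3 mod 41 = 6
j = 6 * 29^(-1) mod 41 = 20

j = 20 (mod 41)


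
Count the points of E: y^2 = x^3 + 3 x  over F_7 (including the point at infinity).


For each x in F_7, count y with y^2 = x^3 + 3 x + 0 mod 7:
  x = 0: RHS = 0, y in [0]  -> 1 point(s)
  x = 1: RHS = 4, y in [2, 5]  -> 2 point(s)
  x = 2: RHS = 0, y in [0]  -> 1 point(s)
  x = 3: RHS = 1, y in [1, 6]  -> 2 point(s)
  x = 5: RHS = 0, y in [0]  -> 1 point(s)
Affine points: 7. Add the point at infinity: total = 8.

#E(F_7) = 8


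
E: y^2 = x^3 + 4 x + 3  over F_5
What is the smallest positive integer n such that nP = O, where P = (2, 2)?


Compute successive multiples of P until we hit O:
  1P = (2, 2)
  2P = (2, 3)
  3P = O

ord(P) = 3


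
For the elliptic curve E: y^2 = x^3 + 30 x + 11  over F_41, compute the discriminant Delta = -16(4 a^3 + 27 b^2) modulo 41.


4 a^3 + 27 b^2 = 4*30^3 + 27*11^2 = 108000 + 3267 = 111267
Delta = -16 * (111267) = -1780272
Delta mod 41 = 30

Delta = 30 (mod 41)


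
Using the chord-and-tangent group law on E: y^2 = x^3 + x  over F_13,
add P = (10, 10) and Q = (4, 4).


P != Q, so use the chord formula.
s = (y2 - y1) / (x2 - x1) = (7) / (7) mod 13 = 1
x3 = s^2 - x1 - x2 mod 13 = 1^2 - 10 - 4 = 0
y3 = s (x1 - x3) - y1 mod 13 = 1 * (10 - 0) - 10 = 0

P + Q = (0, 0)


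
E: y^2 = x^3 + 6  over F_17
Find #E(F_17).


For each x in F_17, count y with y^2 = x^3 + 0 x + 6 mod 17:
  x = 3: RHS = 16, y in [4, 13]  -> 2 point(s)
  x = 4: RHS = 2, y in [6, 11]  -> 2 point(s)
  x = 6: RHS = 1, y in [1, 16]  -> 2 point(s)
  x = 7: RHS = 9, y in [3, 14]  -> 2 point(s)
  x = 8: RHS = 8, y in [5, 12]  -> 2 point(s)
  x = 9: RHS = 4, y in [2, 15]  -> 2 point(s)
  x = 12: RHS = 0, y in [0]  -> 1 point(s)
  x = 14: RHS = 13, y in [8, 9]  -> 2 point(s)
  x = 15: RHS = 15, y in [7, 10]  -> 2 point(s)
Affine points: 17. Add the point at infinity: total = 18.

#E(F_17) = 18


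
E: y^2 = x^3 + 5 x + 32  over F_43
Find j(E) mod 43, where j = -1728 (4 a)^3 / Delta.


Delta = -16(4 a^3 + 27 b^2) mod 43 = 14
-1728 * (4 a)^3 = -1728 * (4*5)^3 mod 43 = 27
j = 27 * 14^(-1) mod 43 = 5

j = 5 (mod 43)


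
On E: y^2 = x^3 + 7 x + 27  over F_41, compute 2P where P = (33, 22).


Doubling: s = (3 x1^2 + a) / (2 y1)
s = (3*33^2 + 7) / (2*22) mod 41 = 39
x3 = s^2 - 2 x1 mod 41 = 39^2 - 2*33 = 20
y3 = s (x1 - x3) - y1 mod 41 = 39 * (33 - 20) - 22 = 34

2P = (20, 34)


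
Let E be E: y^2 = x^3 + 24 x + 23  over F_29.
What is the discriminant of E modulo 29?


4 a^3 + 27 b^2 = 4*24^3 + 27*23^2 = 55296 + 14283 = 69579
Delta = -16 * (69579) = -1113264
Delta mod 29 = 17

Delta = 17 (mod 29)


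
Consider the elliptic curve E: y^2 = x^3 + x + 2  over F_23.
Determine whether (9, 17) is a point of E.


Check whether y^2 = x^3 + 1 x + 2 (mod 23) for (x, y) = (9, 17).
LHS: y^2 = 17^2 mod 23 = 13
RHS: x^3 + 1 x + 2 = 9^3 + 1*9 + 2 mod 23 = 4
LHS != RHS

No, not on the curve


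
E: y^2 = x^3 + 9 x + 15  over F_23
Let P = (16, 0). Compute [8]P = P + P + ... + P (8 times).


k = 8 = 1000_2 (binary, LSB first: 0001)
Double-and-add from P = (16, 0):
  bit 0 = 0: acc unchanged = O
  bit 1 = 0: acc unchanged = O
  bit 2 = 0: acc unchanged = O
  bit 3 = 1: acc = O + O = O

8P = O


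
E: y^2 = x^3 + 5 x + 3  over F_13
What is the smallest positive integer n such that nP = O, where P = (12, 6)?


Compute successive multiples of P until we hit O:
  1P = (12, 6)
  2P = (1, 10)
  3P = (4, 10)
  4P = (7, 11)
  5P = (8, 3)
  6P = (9, 6)
  7P = (5, 7)
  8P = (0, 9)
  ... (continuing to 18P)
  18P = O

ord(P) = 18


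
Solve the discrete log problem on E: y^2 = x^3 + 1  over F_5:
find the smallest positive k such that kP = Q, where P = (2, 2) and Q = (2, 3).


Enumerate multiples of P until we hit Q = (2, 3):
  1P = (2, 2)
  2P = (0, 4)
  3P = (4, 0)
  4P = (0, 1)
  5P = (2, 3)
Match found at i = 5.

k = 5


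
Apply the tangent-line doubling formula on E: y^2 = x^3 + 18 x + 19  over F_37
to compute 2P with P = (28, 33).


Doubling: s = (3 x1^2 + a) / (2 y1)
s = (3*28^2 + 18) / (2*33) mod 37 = 9
x3 = s^2 - 2 x1 mod 37 = 9^2 - 2*28 = 25
y3 = s (x1 - x3) - y1 mod 37 = 9 * (28 - 25) - 33 = 31

2P = (25, 31)


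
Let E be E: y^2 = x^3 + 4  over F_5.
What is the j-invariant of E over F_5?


Delta = -16(4 a^3 + 27 b^2) mod 5 = 3
-1728 * (4 a)^3 = -1728 * (4*0)^3 mod 5 = 0
j = 0 * 3^(-1) mod 5 = 0

j = 0 (mod 5)


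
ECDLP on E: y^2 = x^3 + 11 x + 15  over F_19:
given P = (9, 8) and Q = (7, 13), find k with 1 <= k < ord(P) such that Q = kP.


Enumerate multiples of P until we hit Q = (7, 13):
  1P = (9, 8)
  2P = (17, 17)
  3P = (10, 17)
  4P = (5, 9)
  5P = (11, 2)
  6P = (8, 8)
  7P = (2, 11)
  8P = (14, 5)
  9P = (7, 6)
  10P = (4, 16)
  11P = (4, 3)
  12P = (7, 13)
Match found at i = 12.

k = 12


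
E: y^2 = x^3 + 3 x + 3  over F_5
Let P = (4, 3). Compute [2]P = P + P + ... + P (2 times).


k = 2 = 10_2 (binary, LSB first: 01)
Double-and-add from P = (4, 3):
  bit 0 = 0: acc unchanged = O
  bit 1 = 1: acc = O + (3, 3) = (3, 3)

2P = (3, 3)


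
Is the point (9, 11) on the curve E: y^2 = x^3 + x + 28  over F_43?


Check whether y^2 = x^3 + 1 x + 28 (mod 43) for (x, y) = (9, 11).
LHS: y^2 = 11^2 mod 43 = 35
RHS: x^3 + 1 x + 28 = 9^3 + 1*9 + 28 mod 43 = 35
LHS = RHS

Yes, on the curve


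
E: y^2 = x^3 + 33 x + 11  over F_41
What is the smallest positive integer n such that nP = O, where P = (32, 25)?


Compute successive multiples of P until we hit O:
  1P = (32, 25)
  2P = (20, 15)
  3P = (25, 15)
  4P = (17, 14)
  5P = (37, 26)
  6P = (36, 7)
  7P = (24, 21)
  8P = (16, 24)
  ... (continuing to 36P)
  36P = O

ord(P) = 36


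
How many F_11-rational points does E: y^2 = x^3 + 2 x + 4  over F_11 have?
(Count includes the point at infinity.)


For each x in F_11, count y with y^2 = x^3 + 2 x + 4 mod 11:
  x = 0: RHS = 4, y in [2, 9]  -> 2 point(s)
  x = 2: RHS = 5, y in [4, 7]  -> 2 point(s)
  x = 3: RHS = 4, y in [2, 9]  -> 2 point(s)
  x = 6: RHS = 1, y in [1, 10]  -> 2 point(s)
  x = 7: RHS = 9, y in [3, 8]  -> 2 point(s)
  x = 8: RHS = 4, y in [2, 9]  -> 2 point(s)
  x = 9: RHS = 3, y in [5, 6]  -> 2 point(s)
  x = 10: RHS = 1, y in [1, 10]  -> 2 point(s)
Affine points: 16. Add the point at infinity: total = 17.

#E(F_11) = 17


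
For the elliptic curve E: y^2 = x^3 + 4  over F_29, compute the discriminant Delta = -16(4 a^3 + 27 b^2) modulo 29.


4 a^3 + 27 b^2 = 4*0^3 + 27*4^2 = 0 + 432 = 432
Delta = -16 * (432) = -6912
Delta mod 29 = 19

Delta = 19 (mod 29)


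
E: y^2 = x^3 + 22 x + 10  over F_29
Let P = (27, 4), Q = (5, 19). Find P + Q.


P != Q, so use the chord formula.
s = (y2 - y1) / (x2 - x1) = (15) / (7) mod 29 = 27
x3 = s^2 - x1 - x2 mod 29 = 27^2 - 27 - 5 = 1
y3 = s (x1 - x3) - y1 mod 29 = 27 * (27 - 1) - 4 = 2

P + Q = (1, 2)


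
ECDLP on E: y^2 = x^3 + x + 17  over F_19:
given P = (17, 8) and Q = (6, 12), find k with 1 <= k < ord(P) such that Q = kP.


Enumerate multiples of P until we hit Q = (6, 12):
  1P = (17, 8)
  2P = (8, 10)
  3P = (10, 1)
  4P = (12, 16)
  5P = (7, 14)
  6P = (6, 12)
Match found at i = 6.

k = 6


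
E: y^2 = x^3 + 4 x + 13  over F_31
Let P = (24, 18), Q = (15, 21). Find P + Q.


P != Q, so use the chord formula.
s = (y2 - y1) / (x2 - x1) = (3) / (22) mod 31 = 10
x3 = s^2 - x1 - x2 mod 31 = 10^2 - 24 - 15 = 30
y3 = s (x1 - x3) - y1 mod 31 = 10 * (24 - 30) - 18 = 15

P + Q = (30, 15)


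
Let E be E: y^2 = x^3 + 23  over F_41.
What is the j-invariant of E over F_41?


Delta = -16(4 a^3 + 27 b^2) mod 41 = 6
-1728 * (4 a)^3 = -1728 * (4*0)^3 mod 41 = 0
j = 0 * 6^(-1) mod 41 = 0

j = 0 (mod 41)


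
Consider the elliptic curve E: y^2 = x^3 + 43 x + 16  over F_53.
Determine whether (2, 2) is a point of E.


Check whether y^2 = x^3 + 43 x + 16 (mod 53) for (x, y) = (2, 2).
LHS: y^2 = 2^2 mod 53 = 4
RHS: x^3 + 43 x + 16 = 2^3 + 43*2 + 16 mod 53 = 4
LHS = RHS

Yes, on the curve


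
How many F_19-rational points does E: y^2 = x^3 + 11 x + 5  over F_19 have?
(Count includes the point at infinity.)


For each x in F_19, count y with y^2 = x^3 + 11 x + 5 mod 19:
  x = 0: RHS = 5, y in [9, 10]  -> 2 point(s)
  x = 1: RHS = 17, y in [6, 13]  -> 2 point(s)
  x = 2: RHS = 16, y in [4, 15]  -> 2 point(s)
  x = 7: RHS = 7, y in [8, 11]  -> 2 point(s)
  x = 8: RHS = 16, y in [4, 15]  -> 2 point(s)
  x = 9: RHS = 16, y in [4, 15]  -> 2 point(s)
  x = 15: RHS = 11, y in [7, 12]  -> 2 point(s)
Affine points: 14. Add the point at infinity: total = 15.

#E(F_19) = 15


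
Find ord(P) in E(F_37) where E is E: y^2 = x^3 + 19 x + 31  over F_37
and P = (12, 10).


Compute successive multiples of P until we hit O:
  1P = (12, 10)
  2P = (6, 18)
  3P = (29, 25)
  4P = (22, 16)
  5P = (30, 31)
  6P = (20, 30)
  7P = (2, 15)
  8P = (14, 28)
  ... (continuing to 46P)
  46P = O

ord(P) = 46


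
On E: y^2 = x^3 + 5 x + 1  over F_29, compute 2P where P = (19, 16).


Doubling: s = (3 x1^2 + a) / (2 y1)
s = (3*19^2 + 5) / (2*16) mod 29 = 5
x3 = s^2 - 2 x1 mod 29 = 5^2 - 2*19 = 16
y3 = s (x1 - x3) - y1 mod 29 = 5 * (19 - 16) - 16 = 28

2P = (16, 28)


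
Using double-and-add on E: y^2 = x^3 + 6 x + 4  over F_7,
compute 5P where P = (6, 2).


k = 5 = 101_2 (binary, LSB first: 101)
Double-and-add from P = (6, 2):
  bit 0 = 1: acc = O + (6, 2) = (6, 2)
  bit 1 = 0: acc unchanged = (6, 2)
  bit 2 = 1: acc = (6, 2) + (0, 5) = (3, 0)

5P = (3, 0)


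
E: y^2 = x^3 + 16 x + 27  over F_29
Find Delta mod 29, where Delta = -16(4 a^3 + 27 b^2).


4 a^3 + 27 b^2 = 4*16^3 + 27*27^2 = 16384 + 19683 = 36067
Delta = -16 * (36067) = -577072
Delta mod 29 = 28

Delta = 28 (mod 29)


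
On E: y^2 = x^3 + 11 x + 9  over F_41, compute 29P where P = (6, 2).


k = 29 = 11101_2 (binary, LSB first: 10111)
Double-and-add from P = (6, 2):
  bit 0 = 1: acc = O + (6, 2) = (6, 2)
  bit 1 = 0: acc unchanged = (6, 2)
  bit 2 = 1: acc = (6, 2) + (2, 11) = (15, 8)
  bit 3 = 1: acc = (15, 8) + (17, 5) = (1, 12)
  bit 4 = 1: acc = (1, 12) + (39, 15) = (2, 30)

29P = (2, 30)


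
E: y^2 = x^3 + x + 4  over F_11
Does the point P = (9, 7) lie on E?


Check whether y^2 = x^3 + 1 x + 4 (mod 11) for (x, y) = (9, 7).
LHS: y^2 = 7^2 mod 11 = 5
RHS: x^3 + 1 x + 4 = 9^3 + 1*9 + 4 mod 11 = 5
LHS = RHS

Yes, on the curve


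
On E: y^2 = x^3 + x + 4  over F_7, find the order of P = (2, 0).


Compute successive multiples of P until we hit O:
  1P = (2, 0)
  2P = O

ord(P) = 2


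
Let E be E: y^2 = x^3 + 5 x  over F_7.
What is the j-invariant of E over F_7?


Delta = -16(4 a^3 + 27 b^2) mod 7 = 1
-1728 * (4 a)^3 = -1728 * (4*5)^3 mod 7 = 6
j = 6 * 1^(-1) mod 7 = 6

j = 6 (mod 7)


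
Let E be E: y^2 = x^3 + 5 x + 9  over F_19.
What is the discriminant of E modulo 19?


4 a^3 + 27 b^2 = 4*5^3 + 27*9^2 = 500 + 2187 = 2687
Delta = -16 * (2687) = -42992
Delta mod 19 = 5

Delta = 5 (mod 19)


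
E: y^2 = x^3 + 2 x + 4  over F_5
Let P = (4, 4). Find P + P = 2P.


Doubling: s = (3 x1^2 + a) / (2 y1)
s = (3*4^2 + 2) / (2*4) mod 5 = 0
x3 = s^2 - 2 x1 mod 5 = 0^2 - 2*4 = 2
y3 = s (x1 - x3) - y1 mod 5 = 0 * (4 - 2) - 4 = 1

2P = (2, 1)


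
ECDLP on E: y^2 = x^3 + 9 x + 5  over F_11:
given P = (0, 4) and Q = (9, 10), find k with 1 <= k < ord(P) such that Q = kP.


Enumerate multiples of P until we hit Q = (9, 10):
  1P = (0, 4)
  2P = (9, 1)
  3P = (7, 2)
  4P = (7, 9)
  5P = (9, 10)
Match found at i = 5.

k = 5


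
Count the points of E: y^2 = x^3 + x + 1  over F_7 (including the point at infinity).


For each x in F_7, count y with y^2 = x^3 + 1 x + 1 mod 7:
  x = 0: RHS = 1, y in [1, 6]  -> 2 point(s)
  x = 2: RHS = 4, y in [2, 5]  -> 2 point(s)
Affine points: 4. Add the point at infinity: total = 5.

#E(F_7) = 5


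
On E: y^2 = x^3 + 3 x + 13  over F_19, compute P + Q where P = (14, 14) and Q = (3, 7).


P != Q, so use the chord formula.
s = (y2 - y1) / (x2 - x1) = (12) / (8) mod 19 = 11
x3 = s^2 - x1 - x2 mod 19 = 11^2 - 14 - 3 = 9
y3 = s (x1 - x3) - y1 mod 19 = 11 * (14 - 9) - 14 = 3

P + Q = (9, 3)


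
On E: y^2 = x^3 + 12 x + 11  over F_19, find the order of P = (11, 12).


Compute successive multiples of P until we hit O:
  1P = (11, 12)
  2P = (17, 13)
  3P = (0, 12)
  4P = (8, 7)
  5P = (7, 1)
  6P = (5, 14)
  7P = (1, 10)
  8P = (4, 16)
  ... (continuing to 27P)
  27P = O

ord(P) = 27


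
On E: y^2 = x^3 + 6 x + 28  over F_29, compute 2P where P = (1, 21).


Doubling: s = (3 x1^2 + a) / (2 y1)
s = (3*1^2 + 6) / (2*21) mod 29 = 23
x3 = s^2 - 2 x1 mod 29 = 23^2 - 2*1 = 5
y3 = s (x1 - x3) - y1 mod 29 = 23 * (1 - 5) - 21 = 3

2P = (5, 3)


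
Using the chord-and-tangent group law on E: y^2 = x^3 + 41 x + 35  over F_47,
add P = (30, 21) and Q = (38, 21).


P != Q, so use the chord formula.
s = (y2 - y1) / (x2 - x1) = (0) / (8) mod 47 = 0
x3 = s^2 - x1 - x2 mod 47 = 0^2 - 30 - 38 = 26
y3 = s (x1 - x3) - y1 mod 47 = 0 * (30 - 26) - 21 = 26

P + Q = (26, 26)


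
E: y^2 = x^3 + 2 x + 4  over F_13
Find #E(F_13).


For each x in F_13, count y with y^2 = x^3 + 2 x + 4 mod 13:
  x = 0: RHS = 4, y in [2, 11]  -> 2 point(s)
  x = 2: RHS = 3, y in [4, 9]  -> 2 point(s)
  x = 5: RHS = 9, y in [3, 10]  -> 2 point(s)
  x = 7: RHS = 10, y in [6, 7]  -> 2 point(s)
  x = 8: RHS = 12, y in [5, 8]  -> 2 point(s)
  x = 9: RHS = 10, y in [6, 7]  -> 2 point(s)
  x = 10: RHS = 10, y in [6, 7]  -> 2 point(s)
  x = 12: RHS = 1, y in [1, 12]  -> 2 point(s)
Affine points: 16. Add the point at infinity: total = 17.

#E(F_13) = 17


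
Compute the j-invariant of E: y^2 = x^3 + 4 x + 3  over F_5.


Delta = -16(4 a^3 + 27 b^2) mod 5 = 1
-1728 * (4 a)^3 = -1728 * (4*4)^3 mod 5 = 2
j = 2 * 1^(-1) mod 5 = 2

j = 2 (mod 5)


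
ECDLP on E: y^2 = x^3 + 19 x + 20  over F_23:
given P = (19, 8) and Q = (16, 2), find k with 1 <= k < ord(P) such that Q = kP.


Enumerate multiples of P until we hit Q = (16, 2):
  1P = (19, 8)
  2P = (17, 9)
  3P = (16, 2)
Match found at i = 3.

k = 3


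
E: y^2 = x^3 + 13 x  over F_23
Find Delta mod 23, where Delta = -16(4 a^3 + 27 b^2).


4 a^3 + 27 b^2 = 4*13^3 + 27*0^2 = 8788 + 0 = 8788
Delta = -16 * (8788) = -140608
Delta mod 23 = 14

Delta = 14 (mod 23)


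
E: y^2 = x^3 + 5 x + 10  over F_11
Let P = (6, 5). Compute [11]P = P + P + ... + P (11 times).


k = 11 = 1011_2 (binary, LSB first: 1101)
Double-and-add from P = (6, 5):
  bit 0 = 1: acc = O + (6, 5) = (6, 5)
  bit 1 = 1: acc = (6, 5) + (8, 1) = (1, 7)
  bit 2 = 0: acc unchanged = (1, 7)
  bit 3 = 1: acc = (1, 7) + (7, 5) = (8, 10)

11P = (8, 10)


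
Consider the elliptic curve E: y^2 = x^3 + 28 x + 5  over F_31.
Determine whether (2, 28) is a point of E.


Check whether y^2 = x^3 + 28 x + 5 (mod 31) for (x, y) = (2, 28).
LHS: y^2 = 28^2 mod 31 = 9
RHS: x^3 + 28 x + 5 = 2^3 + 28*2 + 5 mod 31 = 7
LHS != RHS

No, not on the curve


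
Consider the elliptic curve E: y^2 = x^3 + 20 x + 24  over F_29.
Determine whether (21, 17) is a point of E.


Check whether y^2 = x^3 + 20 x + 24 (mod 29) for (x, y) = (21, 17).
LHS: y^2 = 17^2 mod 29 = 28
RHS: x^3 + 20 x + 24 = 21^3 + 20*21 + 24 mod 29 = 19
LHS != RHS

No, not on the curve


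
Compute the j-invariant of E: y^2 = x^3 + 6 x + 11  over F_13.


Delta = -16(4 a^3 + 27 b^2) mod 13 = 9
-1728 * (4 a)^3 = -1728 * (4*6)^3 mod 13 = 5
j = 5 * 9^(-1) mod 13 = 2

j = 2 (mod 13)


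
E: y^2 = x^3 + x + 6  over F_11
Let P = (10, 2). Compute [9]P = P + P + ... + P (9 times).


k = 9 = 1001_2 (binary, LSB first: 1001)
Double-and-add from P = (10, 2):
  bit 0 = 1: acc = O + (10, 2) = (10, 2)
  bit 1 = 0: acc unchanged = (10, 2)
  bit 2 = 0: acc unchanged = (10, 2)
  bit 3 = 1: acc = (10, 2) + (7, 9) = (8, 8)

9P = (8, 8)


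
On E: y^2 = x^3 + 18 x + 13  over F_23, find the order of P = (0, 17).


Compute successive multiples of P until we hit O:
  1P = (0, 17)
  2P = (8, 18)
  3P = (1, 3)
  4P = (11, 22)
  5P = (20, 22)
  6P = (16, 2)
  7P = (13, 11)
  8P = (3, 18)
  ... (continuing to 21P)
  21P = O

ord(P) = 21


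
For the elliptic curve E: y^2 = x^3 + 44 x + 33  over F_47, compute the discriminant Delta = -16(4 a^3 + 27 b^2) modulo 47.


4 a^3 + 27 b^2 = 4*44^3 + 27*33^2 = 340736 + 29403 = 370139
Delta = -16 * (370139) = -5922224
Delta mod 47 = 11

Delta = 11 (mod 47)


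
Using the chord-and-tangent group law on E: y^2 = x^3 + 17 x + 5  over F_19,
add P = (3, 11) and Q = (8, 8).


P != Q, so use the chord formula.
s = (y2 - y1) / (x2 - x1) = (16) / (5) mod 19 = 7
x3 = s^2 - x1 - x2 mod 19 = 7^2 - 3 - 8 = 0
y3 = s (x1 - x3) - y1 mod 19 = 7 * (3 - 0) - 11 = 10

P + Q = (0, 10)


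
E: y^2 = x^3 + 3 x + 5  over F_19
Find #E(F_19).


For each x in F_19, count y with y^2 = x^3 + 3 x + 5 mod 19:
  x = 0: RHS = 5, y in [9, 10]  -> 2 point(s)
  x = 1: RHS = 9, y in [3, 16]  -> 2 point(s)
  x = 2: RHS = 0, y in [0]  -> 1 point(s)
  x = 4: RHS = 5, y in [9, 10]  -> 2 point(s)
  x = 6: RHS = 11, y in [7, 12]  -> 2 point(s)
  x = 8: RHS = 9, y in [3, 16]  -> 2 point(s)
  x = 9: RHS = 1, y in [1, 18]  -> 2 point(s)
  x = 10: RHS = 9, y in [3, 16]  -> 2 point(s)
  x = 11: RHS = 1, y in [1, 18]  -> 2 point(s)
  x = 14: RHS = 17, y in [6, 13]  -> 2 point(s)
  x = 15: RHS = 5, y in [9, 10]  -> 2 point(s)
  x = 16: RHS = 7, y in [8, 11]  -> 2 point(s)
  x = 18: RHS = 1, y in [1, 18]  -> 2 point(s)
Affine points: 25. Add the point at infinity: total = 26.

#E(F_19) = 26


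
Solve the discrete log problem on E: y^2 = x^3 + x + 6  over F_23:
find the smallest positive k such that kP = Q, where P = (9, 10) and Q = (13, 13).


Enumerate multiples of P until we hit Q = (13, 13):
  1P = (9, 10)
  2P = (14, 21)
  3P = (3, 17)
  4P = (13, 10)
  5P = (1, 13)
  6P = (2, 19)
  7P = (16, 22)
  8P = (0, 12)
  9P = (22, 21)
  10P = (10, 21)
  11P = (10, 2)
  12P = (22, 2)
  13P = (0, 11)
  14P = (16, 1)
  15P = (2, 4)
  16P = (1, 10)
  17P = (13, 13)
Match found at i = 17.

k = 17


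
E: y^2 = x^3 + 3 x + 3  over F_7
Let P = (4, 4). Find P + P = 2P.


Doubling: s = (3 x1^2 + a) / (2 y1)
s = (3*4^2 + 3) / (2*4) mod 7 = 2
x3 = s^2 - 2 x1 mod 7 = 2^2 - 2*4 = 3
y3 = s (x1 - x3) - y1 mod 7 = 2 * (4 - 3) - 4 = 5

2P = (3, 5)


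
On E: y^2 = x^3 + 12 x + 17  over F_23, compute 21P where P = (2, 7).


k = 21 = 10101_2 (binary, LSB first: 10101)
Double-and-add from P = (2, 7):
  bit 0 = 1: acc = O + (2, 7) = (2, 7)
  bit 1 = 0: acc unchanged = (2, 7)
  bit 2 = 1: acc = (2, 7) + (22, 2) = (12, 7)
  bit 3 = 0: acc unchanged = (12, 7)
  bit 4 = 1: acc = (12, 7) + (13, 22) = (16, 2)

21P = (16, 2)


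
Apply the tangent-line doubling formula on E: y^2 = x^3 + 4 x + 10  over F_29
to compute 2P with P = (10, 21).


Doubling: s = (3 x1^2 + a) / (2 y1)
s = (3*10^2 + 4) / (2*21) mod 29 = 10
x3 = s^2 - 2 x1 mod 29 = 10^2 - 2*10 = 22
y3 = s (x1 - x3) - y1 mod 29 = 10 * (10 - 22) - 21 = 4

2P = (22, 4)


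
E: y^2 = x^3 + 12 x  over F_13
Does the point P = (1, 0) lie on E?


Check whether y^2 = x^3 + 12 x + 0 (mod 13) for (x, y) = (1, 0).
LHS: y^2 = 0^2 mod 13 = 0
RHS: x^3 + 12 x + 0 = 1^3 + 12*1 + 0 mod 13 = 0
LHS = RHS

Yes, on the curve


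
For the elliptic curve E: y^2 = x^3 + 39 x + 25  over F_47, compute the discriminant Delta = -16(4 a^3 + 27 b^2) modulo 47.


4 a^3 + 27 b^2 = 4*39^3 + 27*25^2 = 237276 + 16875 = 254151
Delta = -16 * (254151) = -4066416
Delta mod 47 = 24

Delta = 24 (mod 47)


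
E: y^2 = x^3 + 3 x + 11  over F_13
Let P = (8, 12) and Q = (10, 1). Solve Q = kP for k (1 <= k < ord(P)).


Enumerate multiples of P until we hit Q = (10, 1):
  1P = (8, 12)
  2P = (10, 1)
Match found at i = 2.

k = 2


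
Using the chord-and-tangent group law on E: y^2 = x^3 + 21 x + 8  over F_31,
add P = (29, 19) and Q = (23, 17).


P != Q, so use the chord formula.
s = (y2 - y1) / (x2 - x1) = (29) / (25) mod 31 = 21
x3 = s^2 - x1 - x2 mod 31 = 21^2 - 29 - 23 = 17
y3 = s (x1 - x3) - y1 mod 31 = 21 * (29 - 17) - 19 = 16

P + Q = (17, 16)


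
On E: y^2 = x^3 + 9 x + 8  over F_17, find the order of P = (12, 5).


Compute successive multiples of P until we hit O:
  1P = (12, 5)
  2P = (1, 16)
  3P = (5, 5)
  4P = (0, 12)
  5P = (9, 6)
  6P = (15, 13)
  7P = (16, 7)
  8P = (2, 0)
  ... (continuing to 16P)
  16P = O

ord(P) = 16


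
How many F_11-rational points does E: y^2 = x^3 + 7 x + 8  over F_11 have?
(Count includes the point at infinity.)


For each x in F_11, count y with y^2 = x^3 + 7 x + 8 mod 11:
  x = 1: RHS = 5, y in [4, 7]  -> 2 point(s)
  x = 3: RHS = 1, y in [1, 10]  -> 2 point(s)
  x = 4: RHS = 1, y in [1, 10]  -> 2 point(s)
  x = 5: RHS = 3, y in [5, 6]  -> 2 point(s)
  x = 7: RHS = 4, y in [2, 9]  -> 2 point(s)
  x = 8: RHS = 4, y in [2, 9]  -> 2 point(s)
  x = 10: RHS = 0, y in [0]  -> 1 point(s)
Affine points: 13. Add the point at infinity: total = 14.

#E(F_11) = 14


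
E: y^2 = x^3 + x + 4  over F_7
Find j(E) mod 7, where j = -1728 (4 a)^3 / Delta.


Delta = -16(4 a^3 + 27 b^2) mod 7 = 3
-1728 * (4 a)^3 = -1728 * (4*1)^3 mod 7 = 1
j = 1 * 3^(-1) mod 7 = 5

j = 5 (mod 7)


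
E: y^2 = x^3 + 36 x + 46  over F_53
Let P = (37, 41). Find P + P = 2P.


Doubling: s = (3 x1^2 + a) / (2 y1)
s = (3*37^2 + 36) / (2*41) mod 53 = 46
x3 = s^2 - 2 x1 mod 53 = 46^2 - 2*37 = 28
y3 = s (x1 - x3) - y1 mod 53 = 46 * (37 - 28) - 41 = 2

2P = (28, 2)


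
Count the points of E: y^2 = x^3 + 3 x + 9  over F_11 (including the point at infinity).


For each x in F_11, count y with y^2 = x^3 + 3 x + 9 mod 11:
  x = 0: RHS = 9, y in [3, 8]  -> 2 point(s)
  x = 2: RHS = 1, y in [1, 10]  -> 2 point(s)
  x = 3: RHS = 1, y in [1, 10]  -> 2 point(s)
  x = 6: RHS = 1, y in [1, 10]  -> 2 point(s)
  x = 10: RHS = 5, y in [4, 7]  -> 2 point(s)
Affine points: 10. Add the point at infinity: total = 11.

#E(F_11) = 11


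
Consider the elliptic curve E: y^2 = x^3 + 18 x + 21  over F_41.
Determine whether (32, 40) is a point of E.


Check whether y^2 = x^3 + 18 x + 21 (mod 41) for (x, y) = (32, 40).
LHS: y^2 = 40^2 mod 41 = 1
RHS: x^3 + 18 x + 21 = 32^3 + 18*32 + 21 mod 41 = 32
LHS != RHS

No, not on the curve


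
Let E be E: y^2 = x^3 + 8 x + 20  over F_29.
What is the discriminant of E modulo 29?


4 a^3 + 27 b^2 = 4*8^3 + 27*20^2 = 2048 + 10800 = 12848
Delta = -16 * (12848) = -205568
Delta mod 29 = 13

Delta = 13 (mod 29)


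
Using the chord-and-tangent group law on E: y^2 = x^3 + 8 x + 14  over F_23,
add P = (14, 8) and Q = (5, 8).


P != Q, so use the chord formula.
s = (y2 - y1) / (x2 - x1) = (0) / (14) mod 23 = 0
x3 = s^2 - x1 - x2 mod 23 = 0^2 - 14 - 5 = 4
y3 = s (x1 - x3) - y1 mod 23 = 0 * (14 - 4) - 8 = 15

P + Q = (4, 15)


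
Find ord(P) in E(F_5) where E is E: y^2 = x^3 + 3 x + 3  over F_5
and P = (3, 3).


Compute successive multiples of P until we hit O:
  1P = (3, 3)
  2P = (4, 2)
  3P = (4, 3)
  4P = (3, 2)
  5P = O

ord(P) = 5


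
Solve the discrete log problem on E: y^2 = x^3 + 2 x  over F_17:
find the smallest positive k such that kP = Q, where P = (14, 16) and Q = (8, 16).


Enumerate multiples of P until we hit Q = (8, 16):
  1P = (14, 16)
  2P = (8, 16)
Match found at i = 2.

k = 2


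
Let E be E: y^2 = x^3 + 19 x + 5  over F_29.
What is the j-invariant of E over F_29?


Delta = -16(4 a^3 + 27 b^2) mod 29 = 14
-1728 * (4 a)^3 = -1728 * (4*19)^3 mod 29 = 7
j = 7 * 14^(-1) mod 29 = 15

j = 15 (mod 29)


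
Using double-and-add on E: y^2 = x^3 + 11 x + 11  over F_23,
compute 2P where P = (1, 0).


k = 2 = 10_2 (binary, LSB first: 01)
Double-and-add from P = (1, 0):
  bit 0 = 0: acc unchanged = O
  bit 1 = 1: acc = O + O = O

2P = O


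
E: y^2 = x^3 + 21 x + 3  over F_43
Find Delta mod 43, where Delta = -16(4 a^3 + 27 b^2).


4 a^3 + 27 b^2 = 4*21^3 + 27*3^2 = 37044 + 243 = 37287
Delta = -16 * (37287) = -596592
Delta mod 43 = 33

Delta = 33 (mod 43)


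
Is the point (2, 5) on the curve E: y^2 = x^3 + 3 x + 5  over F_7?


Check whether y^2 = x^3 + 3 x + 5 (mod 7) for (x, y) = (2, 5).
LHS: y^2 = 5^2 mod 7 = 4
RHS: x^3 + 3 x + 5 = 2^3 + 3*2 + 5 mod 7 = 5
LHS != RHS

No, not on the curve


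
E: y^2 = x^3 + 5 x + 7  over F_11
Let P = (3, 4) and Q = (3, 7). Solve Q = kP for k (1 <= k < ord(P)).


Enumerate multiples of P until we hit Q = (3, 7):
  1P = (3, 4)
  2P = (10, 1)
  3P = (2, 5)
  4P = (7, 0)
  5P = (2, 6)
  6P = (10, 10)
  7P = (3, 7)
Match found at i = 7.

k = 7


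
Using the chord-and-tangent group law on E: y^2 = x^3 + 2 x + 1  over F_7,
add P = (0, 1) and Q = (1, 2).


P != Q, so use the chord formula.
s = (y2 - y1) / (x2 - x1) = (1) / (1) mod 7 = 1
x3 = s^2 - x1 - x2 mod 7 = 1^2 - 0 - 1 = 0
y3 = s (x1 - x3) - y1 mod 7 = 1 * (0 - 0) - 1 = 6

P + Q = (0, 6)


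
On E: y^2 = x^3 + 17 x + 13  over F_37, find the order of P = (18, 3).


Compute successive multiples of P until we hit O:
  1P = (18, 3)
  2P = (12, 24)
  3P = (10, 6)
  4P = (34, 3)
  5P = (22, 34)
  6P = (27, 29)
  7P = (4, 21)
  8P = (31, 19)
  ... (continuing to 34P)
  34P = O

ord(P) = 34


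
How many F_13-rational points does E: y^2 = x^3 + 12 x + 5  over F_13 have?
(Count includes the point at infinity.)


For each x in F_13, count y with y^2 = x^3 + 12 x + 5 mod 13:
  x = 3: RHS = 3, y in [4, 9]  -> 2 point(s)
  x = 4: RHS = 0, y in [0]  -> 1 point(s)
  x = 7: RHS = 3, y in [4, 9]  -> 2 point(s)
  x = 9: RHS = 10, y in [6, 7]  -> 2 point(s)
  x = 11: RHS = 12, y in [5, 8]  -> 2 point(s)
Affine points: 9. Add the point at infinity: total = 10.

#E(F_13) = 10


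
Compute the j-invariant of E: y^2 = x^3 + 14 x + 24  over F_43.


Delta = -16(4 a^3 + 27 b^2) mod 43 = 5
-1728 * (4 a)^3 = -1728 * (4*14)^3 mod 43 = 11
j = 11 * 5^(-1) mod 43 = 28

j = 28 (mod 43)


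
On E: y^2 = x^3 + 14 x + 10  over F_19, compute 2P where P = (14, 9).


k = 2 = 10_2 (binary, LSB first: 01)
Double-and-add from P = (14, 9):
  bit 0 = 0: acc unchanged = O
  bit 1 = 1: acc = O + (8, 8) = (8, 8)

2P = (8, 8)


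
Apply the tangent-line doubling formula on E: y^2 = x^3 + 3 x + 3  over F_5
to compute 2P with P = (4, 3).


Doubling: s = (3 x1^2 + a) / (2 y1)
s = (3*4^2 + 3) / (2*3) mod 5 = 1
x3 = s^2 - 2 x1 mod 5 = 1^2 - 2*4 = 3
y3 = s (x1 - x3) - y1 mod 5 = 1 * (4 - 3) - 3 = 3

2P = (3, 3)


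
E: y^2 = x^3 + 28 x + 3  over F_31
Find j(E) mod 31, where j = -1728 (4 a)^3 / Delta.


Delta = -16(4 a^3 + 27 b^2) mod 31 = 10
-1728 * (4 a)^3 = -1728 * (4*28)^3 mod 31 = 2
j = 2 * 10^(-1) mod 31 = 25

j = 25 (mod 31)


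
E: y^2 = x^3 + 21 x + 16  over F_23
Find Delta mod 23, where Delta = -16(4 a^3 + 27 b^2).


4 a^3 + 27 b^2 = 4*21^3 + 27*16^2 = 37044 + 6912 = 43956
Delta = -16 * (43956) = -703296
Delta mod 23 = 21

Delta = 21 (mod 23)


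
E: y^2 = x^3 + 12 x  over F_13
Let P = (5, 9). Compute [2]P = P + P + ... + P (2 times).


k = 2 = 10_2 (binary, LSB first: 01)
Double-and-add from P = (5, 9):
  bit 0 = 0: acc unchanged = O
  bit 1 = 1: acc = O + (0, 0) = (0, 0)

2P = (0, 0)


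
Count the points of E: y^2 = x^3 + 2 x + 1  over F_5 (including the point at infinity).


For each x in F_5, count y with y^2 = x^3 + 2 x + 1 mod 5:
  x = 0: RHS = 1, y in [1, 4]  -> 2 point(s)
  x = 1: RHS = 4, y in [2, 3]  -> 2 point(s)
  x = 3: RHS = 4, y in [2, 3]  -> 2 point(s)
Affine points: 6. Add the point at infinity: total = 7.

#E(F_5) = 7


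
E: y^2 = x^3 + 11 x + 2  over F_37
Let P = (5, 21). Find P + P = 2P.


Doubling: s = (3 x1^2 + a) / (2 y1)
s = (3*5^2 + 11) / (2*21) mod 37 = 32
x3 = s^2 - 2 x1 mod 37 = 32^2 - 2*5 = 15
y3 = s (x1 - x3) - y1 mod 37 = 32 * (5 - 15) - 21 = 29

2P = (15, 29)


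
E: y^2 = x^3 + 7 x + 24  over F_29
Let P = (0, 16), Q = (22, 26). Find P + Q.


P != Q, so use the chord formula.
s = (y2 - y1) / (x2 - x1) = (10) / (22) mod 29 = 11
x3 = s^2 - x1 - x2 mod 29 = 11^2 - 0 - 22 = 12
y3 = s (x1 - x3) - y1 mod 29 = 11 * (0 - 12) - 16 = 26

P + Q = (12, 26)


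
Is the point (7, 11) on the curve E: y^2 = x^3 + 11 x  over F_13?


Check whether y^2 = x^3 + 11 x + 0 (mod 13) for (x, y) = (7, 11).
LHS: y^2 = 11^2 mod 13 = 4
RHS: x^3 + 11 x + 0 = 7^3 + 11*7 + 0 mod 13 = 4
LHS = RHS

Yes, on the curve


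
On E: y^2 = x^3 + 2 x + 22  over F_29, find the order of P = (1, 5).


Compute successive multiples of P until we hit O:
  1P = (1, 5)
  2P = (20, 0)
  3P = (1, 24)
  4P = O

ord(P) = 4


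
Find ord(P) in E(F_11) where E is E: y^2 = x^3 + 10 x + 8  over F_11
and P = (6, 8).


Compute successive multiples of P until we hit O:
  1P = (6, 8)
  2P = (2, 5)
  3P = (7, 5)
  4P = (7, 6)
  5P = (2, 6)
  6P = (6, 3)
  7P = O

ord(P) = 7


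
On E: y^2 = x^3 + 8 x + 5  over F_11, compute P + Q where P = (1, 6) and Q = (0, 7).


P != Q, so use the chord formula.
s = (y2 - y1) / (x2 - x1) = (1) / (10) mod 11 = 10
x3 = s^2 - x1 - x2 mod 11 = 10^2 - 1 - 0 = 0
y3 = s (x1 - x3) - y1 mod 11 = 10 * (1 - 0) - 6 = 4

P + Q = (0, 4)


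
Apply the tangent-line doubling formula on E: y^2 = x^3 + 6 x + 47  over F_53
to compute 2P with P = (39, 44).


Doubling: s = (3 x1^2 + a) / (2 y1)
s = (3*39^2 + 6) / (2*44) mod 53 = 20
x3 = s^2 - 2 x1 mod 53 = 20^2 - 2*39 = 4
y3 = s (x1 - x3) - y1 mod 53 = 20 * (39 - 4) - 44 = 20

2P = (4, 20)


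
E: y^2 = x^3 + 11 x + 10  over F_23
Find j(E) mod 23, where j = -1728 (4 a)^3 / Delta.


Delta = -16(4 a^3 + 27 b^2) mod 23 = 2
-1728 * (4 a)^3 = -1728 * (4*11)^3 mod 23 = 1
j = 1 * 2^(-1) mod 23 = 12

j = 12 (mod 23)


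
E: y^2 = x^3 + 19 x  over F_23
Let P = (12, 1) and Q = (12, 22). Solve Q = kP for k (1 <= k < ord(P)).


Enumerate multiples of P until we hit Q = (12, 22):
  1P = (12, 1)
  2P = (2, 0)
  3P = (12, 22)
Match found at i = 3.

k = 3


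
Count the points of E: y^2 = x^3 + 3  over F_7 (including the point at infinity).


For each x in F_7, count y with y^2 = x^3 + 0 x + 3 mod 7:
  x = 1: RHS = 4, y in [2, 5]  -> 2 point(s)
  x = 2: RHS = 4, y in [2, 5]  -> 2 point(s)
  x = 3: RHS = 2, y in [3, 4]  -> 2 point(s)
  x = 4: RHS = 4, y in [2, 5]  -> 2 point(s)
  x = 5: RHS = 2, y in [3, 4]  -> 2 point(s)
  x = 6: RHS = 2, y in [3, 4]  -> 2 point(s)
Affine points: 12. Add the point at infinity: total = 13.

#E(F_7) = 13


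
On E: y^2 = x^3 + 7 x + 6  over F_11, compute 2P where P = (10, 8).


k = 2 = 10_2 (binary, LSB first: 01)
Double-and-add from P = (10, 8):
  bit 0 = 0: acc unchanged = O
  bit 1 = 1: acc = O + (6, 0) = (6, 0)

2P = (6, 0)


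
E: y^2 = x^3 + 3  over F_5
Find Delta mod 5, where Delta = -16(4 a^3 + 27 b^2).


4 a^3 + 27 b^2 = 4*0^3 + 27*3^2 = 0 + 243 = 243
Delta = -16 * (243) = -3888
Delta mod 5 = 2

Delta = 2 (mod 5)


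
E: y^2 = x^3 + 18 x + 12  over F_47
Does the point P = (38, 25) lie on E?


Check whether y^2 = x^3 + 18 x + 12 (mod 47) for (x, y) = (38, 25).
LHS: y^2 = 25^2 mod 47 = 14
RHS: x^3 + 18 x + 12 = 38^3 + 18*38 + 12 mod 47 = 14
LHS = RHS

Yes, on the curve


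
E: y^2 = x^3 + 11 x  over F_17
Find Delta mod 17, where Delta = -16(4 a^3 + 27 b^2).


4 a^3 + 27 b^2 = 4*11^3 + 27*0^2 = 5324 + 0 = 5324
Delta = -16 * (5324) = -85184
Delta mod 17 = 3

Delta = 3 (mod 17)


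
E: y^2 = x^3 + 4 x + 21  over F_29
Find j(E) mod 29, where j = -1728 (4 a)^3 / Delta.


Delta = -16(4 a^3 + 27 b^2) mod 29 = 11
-1728 * (4 a)^3 = -1728 * (4*4)^3 mod 29 = 26
j = 26 * 11^(-1) mod 29 = 5

j = 5 (mod 29)


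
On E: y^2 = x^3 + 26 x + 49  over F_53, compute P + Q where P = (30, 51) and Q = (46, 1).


P != Q, so use the chord formula.
s = (y2 - y1) / (x2 - x1) = (3) / (16) mod 53 = 30
x3 = s^2 - x1 - x2 mod 53 = 30^2 - 30 - 46 = 29
y3 = s (x1 - x3) - y1 mod 53 = 30 * (30 - 29) - 51 = 32

P + Q = (29, 32)


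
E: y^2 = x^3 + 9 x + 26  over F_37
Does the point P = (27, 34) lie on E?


Check whether y^2 = x^3 + 9 x + 26 (mod 37) for (x, y) = (27, 34).
LHS: y^2 = 34^2 mod 37 = 9
RHS: x^3 + 9 x + 26 = 27^3 + 9*27 + 26 mod 37 = 9
LHS = RHS

Yes, on the curve


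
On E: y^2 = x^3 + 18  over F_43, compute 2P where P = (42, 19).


Doubling: s = (3 x1^2 + a) / (2 y1)
s = (3*42^2 + 0) / (2*19) mod 43 = 8
x3 = s^2 - 2 x1 mod 43 = 8^2 - 2*42 = 23
y3 = s (x1 - x3) - y1 mod 43 = 8 * (42 - 23) - 19 = 4

2P = (23, 4)


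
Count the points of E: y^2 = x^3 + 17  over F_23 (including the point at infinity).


For each x in F_23, count y with y^2 = x^3 + 0 x + 17 mod 23:
  x = 1: RHS = 18, y in [8, 15]  -> 2 point(s)
  x = 2: RHS = 2, y in [5, 18]  -> 2 point(s)
  x = 4: RHS = 12, y in [9, 14]  -> 2 point(s)
  x = 5: RHS = 4, y in [2, 21]  -> 2 point(s)
  x = 6: RHS = 3, y in [7, 16]  -> 2 point(s)
  x = 8: RHS = 0, y in [0]  -> 1 point(s)
  x = 13: RHS = 6, y in [11, 12]  -> 2 point(s)
  x = 14: RHS = 1, y in [1, 22]  -> 2 point(s)
  x = 17: RHS = 8, y in [10, 13]  -> 2 point(s)
  x = 20: RHS = 13, y in [6, 17]  -> 2 point(s)
  x = 21: RHS = 9, y in [3, 20]  -> 2 point(s)
  x = 22: RHS = 16, y in [4, 19]  -> 2 point(s)
Affine points: 23. Add the point at infinity: total = 24.

#E(F_23) = 24


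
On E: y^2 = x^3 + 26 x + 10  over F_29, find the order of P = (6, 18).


Compute successive multiples of P until we hit O:
  1P = (6, 18)
  2P = (10, 9)
  3P = (9, 25)
  4P = (13, 14)
  5P = (5, 27)
  6P = (12, 7)
  7P = (20, 27)
  8P = (8, 18)
  ... (continuing to 32P)
  32P = O

ord(P) = 32


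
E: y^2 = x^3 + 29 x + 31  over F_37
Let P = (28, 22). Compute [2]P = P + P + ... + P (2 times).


k = 2 = 10_2 (binary, LSB first: 01)
Double-and-add from P = (28, 22):
  bit 0 = 0: acc unchanged = O
  bit 1 = 1: acc = O + (29, 29) = (29, 29)

2P = (29, 29)


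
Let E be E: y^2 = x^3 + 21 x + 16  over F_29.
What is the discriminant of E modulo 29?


4 a^3 + 27 b^2 = 4*21^3 + 27*16^2 = 37044 + 6912 = 43956
Delta = -16 * (43956) = -703296
Delta mod 29 = 12

Delta = 12 (mod 29)


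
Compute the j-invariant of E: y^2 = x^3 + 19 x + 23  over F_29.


Delta = -16(4 a^3 + 27 b^2) mod 29 = 18
-1728 * (4 a)^3 = -1728 * (4*19)^3 mod 29 = 7
j = 7 * 18^(-1) mod 29 = 2

j = 2 (mod 29)


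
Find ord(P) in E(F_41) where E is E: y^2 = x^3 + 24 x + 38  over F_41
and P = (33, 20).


Compute successive multiples of P until we hit O:
  1P = (33, 20)
  2P = (14, 17)
  3P = (39, 33)
  4P = (9, 32)
  5P = (30, 40)
  6P = (27, 22)
  7P = (13, 28)
  8P = (5, 18)
  ... (continuing to 43P)
  43P = O

ord(P) = 43


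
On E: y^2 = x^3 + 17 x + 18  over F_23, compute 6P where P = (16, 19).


k = 6 = 110_2 (binary, LSB first: 011)
Double-and-add from P = (16, 19):
  bit 0 = 0: acc unchanged = O
  bit 1 = 1: acc = O + (3, 2) = (3, 2)
  bit 2 = 1: acc = (3, 2) + (0, 8) = (1, 17)

6P = (1, 17)
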